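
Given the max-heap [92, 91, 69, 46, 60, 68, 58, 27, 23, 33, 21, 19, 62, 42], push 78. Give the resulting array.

[92, 91, 78, 46, 60, 68, 69, 27, 23, 33, 21, 19, 62, 42, 58]

append 78 at index 14 → [92, 91, 69, 46, 60, 68, 58, 27, 23, 33, 21, 19, 62, 42, 78]
78 > parent 58 at index 6, swap → [92, 91, 69, 46, 60, 68, 78, 27, 23, 33, 21, 19, 62, 42, 58]
78 > parent 69 at index 2, swap → [92, 91, 78, 46, 60, 68, 69, 27, 23, 33, 21, 19, 62, 42, 58]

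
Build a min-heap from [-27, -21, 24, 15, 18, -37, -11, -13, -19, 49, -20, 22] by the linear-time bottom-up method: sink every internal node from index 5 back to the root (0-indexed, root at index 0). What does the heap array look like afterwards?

[-37, -21, -27, -19, -20, 22, -11, -13, 15, 49, 18, 24]

sift down from index 5: already satisfies heap property
sift down from index 4:
  18 vs smaller child -20 at index 10, swap → [-27, -21, 24, 15, -20, -37, -11, -13, -19, 49, 18, 22]
sift down from index 3:
  15 vs smaller child -19 at index 8, swap → [-27, -21, 24, -19, -20, -37, -11, -13, 15, 49, 18, 22]
sift down from index 2:
  24 vs smaller child -37 at index 5, swap → [-27, -21, -37, -19, -20, 24, -11, -13, 15, 49, 18, 22]
  24 vs only child 22 at index 11, swap → [-27, -21, -37, -19, -20, 22, -11, -13, 15, 49, 18, 24]
sift down from index 1: already satisfies heap property
sift down from index 0:
  -27 vs smaller child -37 at index 2, swap → [-37, -21, -27, -19, -20, 22, -11, -13, 15, 49, 18, 24]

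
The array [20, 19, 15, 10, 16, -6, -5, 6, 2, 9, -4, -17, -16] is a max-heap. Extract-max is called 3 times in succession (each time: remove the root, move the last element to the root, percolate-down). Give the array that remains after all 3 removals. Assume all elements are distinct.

[15, 10, -4, 6, 9, -6, -5, -17, 2, -16]

extract-max #1 returns 20:
  remove root 20; move last element -16 to root → [-16, 19, 15, 10, 16, -6, -5, 6, 2, 9, -4, -17]
  -16 vs larger child 19 at index 1, swap → [19, -16, 15, 10, 16, -6, -5, 6, 2, 9, -4, -17]
  -16 vs larger child 16 at index 4, swap → [19, 16, 15, 10, -16, -6, -5, 6, 2, 9, -4, -17]
  -16 vs larger child 9 at index 9, swap → [19, 16, 15, 10, 9, -6, -5, 6, 2, -16, -4, -17]
extract-max #2 returns 19:
  remove root 19; move last element -17 to root → [-17, 16, 15, 10, 9, -6, -5, 6, 2, -16, -4]
  -17 vs larger child 16 at index 1, swap → [16, -17, 15, 10, 9, -6, -5, 6, 2, -16, -4]
  -17 vs larger child 10 at index 3, swap → [16, 10, 15, -17, 9, -6, -5, 6, 2, -16, -4]
  -17 vs larger child 6 at index 7, swap → [16, 10, 15, 6, 9, -6, -5, -17, 2, -16, -4]
extract-max #3 returns 16:
  remove root 16; move last element -4 to root → [-4, 10, 15, 6, 9, -6, -5, -17, 2, -16]
  -4 vs larger child 15 at index 2, swap → [15, 10, -4, 6, 9, -6, -5, -17, 2, -16]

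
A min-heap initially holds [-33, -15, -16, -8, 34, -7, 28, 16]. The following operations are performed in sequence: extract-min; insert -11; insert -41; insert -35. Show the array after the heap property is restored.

extract-min → returns -33:
  remove root -33; move last element 16 to root → [16, -15, -16, -8, 34, -7, 28]
  16 vs smaller child -16 at index 2, swap → [-16, -15, 16, -8, 34, -7, 28]
  16 vs smaller child -7 at index 5, swap → [-16, -15, -7, -8, 34, 16, 28]
insert -11:
  append -11 at index 7 → [-16, -15, -7, -8, 34, 16, 28, -11]
  -11 < parent -8 at index 3, swap → [-16, -15, -7, -11, 34, 16, 28, -8]
insert -41:
  append -41 at index 8 → [-16, -15, -7, -11, 34, 16, 28, -8, -41]
  -41 < parent -11 at index 3, swap → [-16, -15, -7, -41, 34, 16, 28, -8, -11]
  -41 < parent -15 at index 1, swap → [-16, -41, -7, -15, 34, 16, 28, -8, -11]
  -41 < parent -16 at index 0, swap → [-41, -16, -7, -15, 34, 16, 28, -8, -11]
insert -35:
  append -35 at index 9 → [-41, -16, -7, -15, 34, 16, 28, -8, -11, -35]
  -35 < parent 34 at index 4, swap → [-41, -16, -7, -15, -35, 16, 28, -8, -11, 34]
  -35 < parent -16 at index 1, swap → [-41, -35, -7, -15, -16, 16, 28, -8, -11, 34]

[-41, -35, -7, -15, -16, 16, 28, -8, -11, 34]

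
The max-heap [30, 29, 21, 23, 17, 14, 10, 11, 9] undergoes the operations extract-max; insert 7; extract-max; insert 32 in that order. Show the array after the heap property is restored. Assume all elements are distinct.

[32, 23, 21, 17, 7, 14, 10, 9, 11]

extract-max → returns 30:
  remove root 30; move last element 9 to root → [9, 29, 21, 23, 17, 14, 10, 11]
  9 vs larger child 29 at index 1, swap → [29, 9, 21, 23, 17, 14, 10, 11]
  9 vs larger child 23 at index 3, swap → [29, 23, 21, 9, 17, 14, 10, 11]
  9 vs only child 11 at index 7, swap → [29, 23, 21, 11, 17, 14, 10, 9]
insert 7:
  append 7 at index 8 → [29, 23, 21, 11, 17, 14, 10, 9, 7] (no swap needed)
extract-max → returns 29:
  remove root 29; move last element 7 to root → [7, 23, 21, 11, 17, 14, 10, 9]
  7 vs larger child 23 at index 1, swap → [23, 7, 21, 11, 17, 14, 10, 9]
  7 vs larger child 17 at index 4, swap → [23, 17, 21, 11, 7, 14, 10, 9]
insert 32:
  append 32 at index 8 → [23, 17, 21, 11, 7, 14, 10, 9, 32]
  32 > parent 11 at index 3, swap → [23, 17, 21, 32, 7, 14, 10, 9, 11]
  32 > parent 17 at index 1, swap → [23, 32, 21, 17, 7, 14, 10, 9, 11]
  32 > parent 23 at index 0, swap → [32, 23, 21, 17, 7, 14, 10, 9, 11]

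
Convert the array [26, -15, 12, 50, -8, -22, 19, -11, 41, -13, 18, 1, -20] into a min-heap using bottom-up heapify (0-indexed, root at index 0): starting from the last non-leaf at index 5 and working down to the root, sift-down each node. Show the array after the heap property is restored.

[-22, -15, -20, -11, -13, 1, 19, 50, 41, -8, 18, 26, 12]

sift down from index 5: already satisfies heap property
sift down from index 4:
  -8 vs smaller child -13 at index 9, swap → [26, -15, 12, 50, -13, -22, 19, -11, 41, -8, 18, 1, -20]
sift down from index 3:
  50 vs smaller child -11 at index 7, swap → [26, -15, 12, -11, -13, -22, 19, 50, 41, -8, 18, 1, -20]
sift down from index 2:
  12 vs smaller child -22 at index 5, swap → [26, -15, -22, -11, -13, 12, 19, 50, 41, -8, 18, 1, -20]
  12 vs smaller child -20 at index 12, swap → [26, -15, -22, -11, -13, -20, 19, 50, 41, -8, 18, 1, 12]
sift down from index 1: already satisfies heap property
sift down from index 0:
  26 vs smaller child -22 at index 2, swap → [-22, -15, 26, -11, -13, -20, 19, 50, 41, -8, 18, 1, 12]
  26 vs smaller child -20 at index 5, swap → [-22, -15, -20, -11, -13, 26, 19, 50, 41, -8, 18, 1, 12]
  26 vs smaller child 1 at index 11, swap → [-22, -15, -20, -11, -13, 1, 19, 50, 41, -8, 18, 26, 12]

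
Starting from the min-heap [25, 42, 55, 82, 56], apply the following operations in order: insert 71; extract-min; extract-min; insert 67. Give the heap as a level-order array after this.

insert 71:
  append 71 at index 5 → [25, 42, 55, 82, 56, 71] (no swap needed)
extract-min → returns 25:
  remove root 25; move last element 71 to root → [71, 42, 55, 82, 56]
  71 vs smaller child 42 at index 1, swap → [42, 71, 55, 82, 56]
  71 vs smaller child 56 at index 4, swap → [42, 56, 55, 82, 71]
extract-min → returns 42:
  remove root 42; move last element 71 to root → [71, 56, 55, 82]
  71 vs smaller child 55 at index 2, swap → [55, 56, 71, 82]
insert 67:
  append 67 at index 4 → [55, 56, 71, 82, 67] (no swap needed)

[55, 56, 71, 82, 67]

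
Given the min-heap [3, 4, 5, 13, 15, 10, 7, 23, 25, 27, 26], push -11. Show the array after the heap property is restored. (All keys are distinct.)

append -11 at index 11 → [3, 4, 5, 13, 15, 10, 7, 23, 25, 27, 26, -11]
-11 < parent 10 at index 5, swap → [3, 4, 5, 13, 15, -11, 7, 23, 25, 27, 26, 10]
-11 < parent 5 at index 2, swap → [3, 4, -11, 13, 15, 5, 7, 23, 25, 27, 26, 10]
-11 < parent 3 at index 0, swap → [-11, 4, 3, 13, 15, 5, 7, 23, 25, 27, 26, 10]

[-11, 4, 3, 13, 15, 5, 7, 23, 25, 27, 26, 10]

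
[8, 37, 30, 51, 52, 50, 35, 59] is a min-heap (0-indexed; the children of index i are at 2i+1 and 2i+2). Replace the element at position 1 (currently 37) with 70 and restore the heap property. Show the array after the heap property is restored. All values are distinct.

set index 1 from 37 to 70 → [8, 70, 30, 51, 52, 50, 35, 59]
70 vs smaller child 51 at index 3, swap → [8, 51, 30, 70, 52, 50, 35, 59]
70 vs only child 59 at index 7, swap → [8, 51, 30, 59, 52, 50, 35, 70]

[8, 51, 30, 59, 52, 50, 35, 70]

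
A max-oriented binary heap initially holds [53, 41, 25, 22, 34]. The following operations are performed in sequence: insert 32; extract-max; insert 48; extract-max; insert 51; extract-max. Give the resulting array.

[41, 34, 32, 22, 25]

insert 32:
  append 32 at index 5 → [53, 41, 25, 22, 34, 32]
  32 > parent 25 at index 2, swap → [53, 41, 32, 22, 34, 25]
extract-max → returns 53:
  remove root 53; move last element 25 to root → [25, 41, 32, 22, 34]
  25 vs larger child 41 at index 1, swap → [41, 25, 32, 22, 34]
  25 vs larger child 34 at index 4, swap → [41, 34, 32, 22, 25]
insert 48:
  append 48 at index 5 → [41, 34, 32, 22, 25, 48]
  48 > parent 32 at index 2, swap → [41, 34, 48, 22, 25, 32]
  48 > parent 41 at index 0, swap → [48, 34, 41, 22, 25, 32]
extract-max → returns 48:
  remove root 48; move last element 32 to root → [32, 34, 41, 22, 25]
  32 vs larger child 41 at index 2, swap → [41, 34, 32, 22, 25]
insert 51:
  append 51 at index 5 → [41, 34, 32, 22, 25, 51]
  51 > parent 32 at index 2, swap → [41, 34, 51, 22, 25, 32]
  51 > parent 41 at index 0, swap → [51, 34, 41, 22, 25, 32]
extract-max → returns 51:
  remove root 51; move last element 32 to root → [32, 34, 41, 22, 25]
  32 vs larger child 41 at index 2, swap → [41, 34, 32, 22, 25]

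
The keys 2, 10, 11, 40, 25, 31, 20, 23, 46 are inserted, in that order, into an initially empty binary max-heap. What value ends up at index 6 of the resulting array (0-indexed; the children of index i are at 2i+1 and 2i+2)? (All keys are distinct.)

20

Insert 2:
  append 2 at index 0 → [2] (no swap needed)
Insert 10:
  append 10 at index 1 → [2, 10]
  10 > parent 2 at index 0, swap → [10, 2]
Insert 11:
  append 11 at index 2 → [10, 2, 11]
  11 > parent 10 at index 0, swap → [11, 2, 10]
Insert 40:
  append 40 at index 3 → [11, 2, 10, 40]
  40 > parent 2 at index 1, swap → [11, 40, 10, 2]
  40 > parent 11 at index 0, swap → [40, 11, 10, 2]
Insert 25:
  append 25 at index 4 → [40, 11, 10, 2, 25]
  25 > parent 11 at index 1, swap → [40, 25, 10, 2, 11]
Insert 31:
  append 31 at index 5 → [40, 25, 10, 2, 11, 31]
  31 > parent 10 at index 2, swap → [40, 25, 31, 2, 11, 10]
Insert 20:
  append 20 at index 6 → [40, 25, 31, 2, 11, 10, 20] (no swap needed)
Insert 23:
  append 23 at index 7 → [40, 25, 31, 2, 11, 10, 20, 23]
  23 > parent 2 at index 3, swap → [40, 25, 31, 23, 11, 10, 20, 2]
Insert 46:
  append 46 at index 8 → [40, 25, 31, 23, 11, 10, 20, 2, 46]
  46 > parent 23 at index 3, swap → [40, 25, 31, 46, 11, 10, 20, 2, 23]
  46 > parent 25 at index 1, swap → [40, 46, 31, 25, 11, 10, 20, 2, 23]
  46 > parent 40 at index 0, swap → [46, 40, 31, 25, 11, 10, 20, 2, 23]
resulting array: [46, 40, 31, 25, 11, 10, 20, 2, 23]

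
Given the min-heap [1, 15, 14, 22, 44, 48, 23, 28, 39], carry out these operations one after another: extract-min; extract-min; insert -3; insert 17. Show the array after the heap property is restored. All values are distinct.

extract-min → returns 1:
  remove root 1; move last element 39 to root → [39, 15, 14, 22, 44, 48, 23, 28]
  39 vs smaller child 14 at index 2, swap → [14, 15, 39, 22, 44, 48, 23, 28]
  39 vs smaller child 23 at index 6, swap → [14, 15, 23, 22, 44, 48, 39, 28]
extract-min → returns 14:
  remove root 14; move last element 28 to root → [28, 15, 23, 22, 44, 48, 39]
  28 vs smaller child 15 at index 1, swap → [15, 28, 23, 22, 44, 48, 39]
  28 vs smaller child 22 at index 3, swap → [15, 22, 23, 28, 44, 48, 39]
insert -3:
  append -3 at index 7 → [15, 22, 23, 28, 44, 48, 39, -3]
  -3 < parent 28 at index 3, swap → [15, 22, 23, -3, 44, 48, 39, 28]
  -3 < parent 22 at index 1, swap → [15, -3, 23, 22, 44, 48, 39, 28]
  -3 < parent 15 at index 0, swap → [-3, 15, 23, 22, 44, 48, 39, 28]
insert 17:
  append 17 at index 8 → [-3, 15, 23, 22, 44, 48, 39, 28, 17]
  17 < parent 22 at index 3, swap → [-3, 15, 23, 17, 44, 48, 39, 28, 22]

[-3, 15, 23, 17, 44, 48, 39, 28, 22]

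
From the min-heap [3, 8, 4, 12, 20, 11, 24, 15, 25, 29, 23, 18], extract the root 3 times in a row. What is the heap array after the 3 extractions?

[11, 12, 18, 15, 20, 29, 24, 23, 25]

extract-min #1 returns 3:
  remove root 3; move last element 18 to root → [18, 8, 4, 12, 20, 11, 24, 15, 25, 29, 23]
  18 vs smaller child 4 at index 2, swap → [4, 8, 18, 12, 20, 11, 24, 15, 25, 29, 23]
  18 vs smaller child 11 at index 5, swap → [4, 8, 11, 12, 20, 18, 24, 15, 25, 29, 23]
extract-min #2 returns 4:
  remove root 4; move last element 23 to root → [23, 8, 11, 12, 20, 18, 24, 15, 25, 29]
  23 vs smaller child 8 at index 1, swap → [8, 23, 11, 12, 20, 18, 24, 15, 25, 29]
  23 vs smaller child 12 at index 3, swap → [8, 12, 11, 23, 20, 18, 24, 15, 25, 29]
  23 vs smaller child 15 at index 7, swap → [8, 12, 11, 15, 20, 18, 24, 23, 25, 29]
extract-min #3 returns 8:
  remove root 8; move last element 29 to root → [29, 12, 11, 15, 20, 18, 24, 23, 25]
  29 vs smaller child 11 at index 2, swap → [11, 12, 29, 15, 20, 18, 24, 23, 25]
  29 vs smaller child 18 at index 5, swap → [11, 12, 18, 15, 20, 29, 24, 23, 25]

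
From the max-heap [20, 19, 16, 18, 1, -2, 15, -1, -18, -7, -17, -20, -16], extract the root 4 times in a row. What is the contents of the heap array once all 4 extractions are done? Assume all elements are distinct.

extract-max #1 returns 20:
  remove root 20; move last element -16 to root → [-16, 19, 16, 18, 1, -2, 15, -1, -18, -7, -17, -20]
  -16 vs larger child 19 at index 1, swap → [19, -16, 16, 18, 1, -2, 15, -1, -18, -7, -17, -20]
  -16 vs larger child 18 at index 3, swap → [19, 18, 16, -16, 1, -2, 15, -1, -18, -7, -17, -20]
  -16 vs larger child -1 at index 7, swap → [19, 18, 16, -1, 1, -2, 15, -16, -18, -7, -17, -20]
extract-max #2 returns 19:
  remove root 19; move last element -20 to root → [-20, 18, 16, -1, 1, -2, 15, -16, -18, -7, -17]
  -20 vs larger child 18 at index 1, swap → [18, -20, 16, -1, 1, -2, 15, -16, -18, -7, -17]
  -20 vs larger child 1 at index 4, swap → [18, 1, 16, -1, -20, -2, 15, -16, -18, -7, -17]
  -20 vs larger child -7 at index 9, swap → [18, 1, 16, -1, -7, -2, 15, -16, -18, -20, -17]
extract-max #3 returns 18:
  remove root 18; move last element -17 to root → [-17, 1, 16, -1, -7, -2, 15, -16, -18, -20]
  -17 vs larger child 16 at index 2, swap → [16, 1, -17, -1, -7, -2, 15, -16, -18, -20]
  -17 vs larger child 15 at index 6, swap → [16, 1, 15, -1, -7, -2, -17, -16, -18, -20]
extract-max #4 returns 16:
  remove root 16; move last element -20 to root → [-20, 1, 15, -1, -7, -2, -17, -16, -18]
  -20 vs larger child 15 at index 2, swap → [15, 1, -20, -1, -7, -2, -17, -16, -18]
  -20 vs larger child -2 at index 5, swap → [15, 1, -2, -1, -7, -20, -17, -16, -18]

[15, 1, -2, -1, -7, -20, -17, -16, -18]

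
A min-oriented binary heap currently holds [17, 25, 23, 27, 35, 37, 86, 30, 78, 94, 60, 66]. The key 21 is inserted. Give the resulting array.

append 21 at index 12 → [17, 25, 23, 27, 35, 37, 86, 30, 78, 94, 60, 66, 21]
21 < parent 37 at index 5, swap → [17, 25, 23, 27, 35, 21, 86, 30, 78, 94, 60, 66, 37]
21 < parent 23 at index 2, swap → [17, 25, 21, 27, 35, 23, 86, 30, 78, 94, 60, 66, 37]

[17, 25, 21, 27, 35, 23, 86, 30, 78, 94, 60, 66, 37]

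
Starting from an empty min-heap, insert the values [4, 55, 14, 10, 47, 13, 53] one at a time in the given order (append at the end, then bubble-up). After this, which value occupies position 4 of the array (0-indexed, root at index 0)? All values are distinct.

47

Insert 4:
  append 4 at index 0 → [4] (no swap needed)
Insert 55:
  append 55 at index 1 → [4, 55] (no swap needed)
Insert 14:
  append 14 at index 2 → [4, 55, 14] (no swap needed)
Insert 10:
  append 10 at index 3 → [4, 55, 14, 10]
  10 < parent 55 at index 1, swap → [4, 10, 14, 55]
Insert 47:
  append 47 at index 4 → [4, 10, 14, 55, 47] (no swap needed)
Insert 13:
  append 13 at index 5 → [4, 10, 14, 55, 47, 13]
  13 < parent 14 at index 2, swap → [4, 10, 13, 55, 47, 14]
Insert 53:
  append 53 at index 6 → [4, 10, 13, 55, 47, 14, 53] (no swap needed)
resulting array: [4, 10, 13, 55, 47, 14, 53]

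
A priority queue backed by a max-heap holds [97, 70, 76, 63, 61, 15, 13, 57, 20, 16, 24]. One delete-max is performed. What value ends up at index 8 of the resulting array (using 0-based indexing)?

remove root 97; move last element 24 to root → [24, 70, 76, 63, 61, 15, 13, 57, 20, 16]
24 vs larger child 76 at index 2, swap → [76, 70, 24, 63, 61, 15, 13, 57, 20, 16]
resulting array: [76, 70, 24, 63, 61, 15, 13, 57, 20, 16]

20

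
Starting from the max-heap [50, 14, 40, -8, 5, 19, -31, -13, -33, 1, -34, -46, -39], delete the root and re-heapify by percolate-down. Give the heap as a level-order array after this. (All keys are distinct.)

[40, 14, 19, -8, 5, -39, -31, -13, -33, 1, -34, -46]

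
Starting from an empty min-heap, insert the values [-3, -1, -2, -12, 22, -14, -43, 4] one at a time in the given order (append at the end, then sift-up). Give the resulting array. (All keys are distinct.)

Insert -3:
  append -3 at index 0 → [-3] (no swap needed)
Insert -1:
  append -1 at index 1 → [-3, -1] (no swap needed)
Insert -2:
  append -2 at index 2 → [-3, -1, -2] (no swap needed)
Insert -12:
  append -12 at index 3 → [-3, -1, -2, -12]
  -12 < parent -1 at index 1, swap → [-3, -12, -2, -1]
  -12 < parent -3 at index 0, swap → [-12, -3, -2, -1]
Insert 22:
  append 22 at index 4 → [-12, -3, -2, -1, 22] (no swap needed)
Insert -14:
  append -14 at index 5 → [-12, -3, -2, -1, 22, -14]
  -14 < parent -2 at index 2, swap → [-12, -3, -14, -1, 22, -2]
  -14 < parent -12 at index 0, swap → [-14, -3, -12, -1, 22, -2]
Insert -43:
  append -43 at index 6 → [-14, -3, -12, -1, 22, -2, -43]
  -43 < parent -12 at index 2, swap → [-14, -3, -43, -1, 22, -2, -12]
  -43 < parent -14 at index 0, swap → [-43, -3, -14, -1, 22, -2, -12]
Insert 4:
  append 4 at index 7 → [-43, -3, -14, -1, 22, -2, -12, 4] (no swap needed)

[-43, -3, -14, -1, 22, -2, -12, 4]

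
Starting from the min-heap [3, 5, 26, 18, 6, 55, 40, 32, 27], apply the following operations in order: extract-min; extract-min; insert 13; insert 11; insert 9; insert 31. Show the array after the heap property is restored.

extract-min → returns 3:
  remove root 3; move last element 27 to root → [27, 5, 26, 18, 6, 55, 40, 32]
  27 vs smaller child 5 at index 1, swap → [5, 27, 26, 18, 6, 55, 40, 32]
  27 vs smaller child 6 at index 4, swap → [5, 6, 26, 18, 27, 55, 40, 32]
extract-min → returns 5:
  remove root 5; move last element 32 to root → [32, 6, 26, 18, 27, 55, 40]
  32 vs smaller child 6 at index 1, swap → [6, 32, 26, 18, 27, 55, 40]
  32 vs smaller child 18 at index 3, swap → [6, 18, 26, 32, 27, 55, 40]
insert 13:
  append 13 at index 7 → [6, 18, 26, 32, 27, 55, 40, 13]
  13 < parent 32 at index 3, swap → [6, 18, 26, 13, 27, 55, 40, 32]
  13 < parent 18 at index 1, swap → [6, 13, 26, 18, 27, 55, 40, 32]
insert 11:
  append 11 at index 8 → [6, 13, 26, 18, 27, 55, 40, 32, 11]
  11 < parent 18 at index 3, swap → [6, 13, 26, 11, 27, 55, 40, 32, 18]
  11 < parent 13 at index 1, swap → [6, 11, 26, 13, 27, 55, 40, 32, 18]
insert 9:
  append 9 at index 9 → [6, 11, 26, 13, 27, 55, 40, 32, 18, 9]
  9 < parent 27 at index 4, swap → [6, 11, 26, 13, 9, 55, 40, 32, 18, 27]
  9 < parent 11 at index 1, swap → [6, 9, 26, 13, 11, 55, 40, 32, 18, 27]
insert 31:
  append 31 at index 10 → [6, 9, 26, 13, 11, 55, 40, 32, 18, 27, 31] (no swap needed)

[6, 9, 26, 13, 11, 55, 40, 32, 18, 27, 31]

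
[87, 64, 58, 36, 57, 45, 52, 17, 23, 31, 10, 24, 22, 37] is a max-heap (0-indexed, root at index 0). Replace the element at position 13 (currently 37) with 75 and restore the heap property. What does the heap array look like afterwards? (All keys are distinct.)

[87, 64, 75, 36, 57, 45, 58, 17, 23, 31, 10, 24, 22, 52]

set index 13 from 37 to 75 → [87, 64, 58, 36, 57, 45, 52, 17, 23, 31, 10, 24, 22, 75]
75 > parent 52 at index 6, swap → [87, 64, 58, 36, 57, 45, 75, 17, 23, 31, 10, 24, 22, 52]
75 > parent 58 at index 2, swap → [87, 64, 75, 36, 57, 45, 58, 17, 23, 31, 10, 24, 22, 52]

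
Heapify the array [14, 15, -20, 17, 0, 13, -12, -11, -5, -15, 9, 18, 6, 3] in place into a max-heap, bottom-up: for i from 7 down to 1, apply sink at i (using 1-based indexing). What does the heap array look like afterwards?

[18, 17, 14, 15, 9, 13, 3, -11, -5, -15, 0, -20, 6, -12]

sift down from index 7:
  -12 vs only child 3 at index 14, swap → [14, 15, -20, 17, 0, 13, 3, -11, -5, -15, 9, 18, 6, -12]
sift down from index 6:
  13 vs larger child 18 at index 12, swap → [14, 15, -20, 17, 0, 18, 3, -11, -5, -15, 9, 13, 6, -12]
sift down from index 5:
  0 vs larger child 9 at index 11, swap → [14, 15, -20, 17, 9, 18, 3, -11, -5, -15, 0, 13, 6, -12]
sift down from index 4: already satisfies heap property
sift down from index 3:
  -20 vs larger child 18 at index 6, swap → [14, 15, 18, 17, 9, -20, 3, -11, -5, -15, 0, 13, 6, -12]
  -20 vs larger child 13 at index 12, swap → [14, 15, 18, 17, 9, 13, 3, -11, -5, -15, 0, -20, 6, -12]
sift down from index 2:
  15 vs larger child 17 at index 4, swap → [14, 17, 18, 15, 9, 13, 3, -11, -5, -15, 0, -20, 6, -12]
sift down from index 1:
  14 vs larger child 18 at index 3, swap → [18, 17, 14, 15, 9, 13, 3, -11, -5, -15, 0, -20, 6, -12]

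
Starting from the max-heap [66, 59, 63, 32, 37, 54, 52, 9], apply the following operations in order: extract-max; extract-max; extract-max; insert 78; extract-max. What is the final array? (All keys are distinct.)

[54, 52, 9, 32, 37]

extract-max → returns 66:
  remove root 66; move last element 9 to root → [9, 59, 63, 32, 37, 54, 52]
  9 vs larger child 63 at index 2, swap → [63, 59, 9, 32, 37, 54, 52]
  9 vs larger child 54 at index 5, swap → [63, 59, 54, 32, 37, 9, 52]
extract-max → returns 63:
  remove root 63; move last element 52 to root → [52, 59, 54, 32, 37, 9]
  52 vs larger child 59 at index 1, swap → [59, 52, 54, 32, 37, 9]
extract-max → returns 59:
  remove root 59; move last element 9 to root → [9, 52, 54, 32, 37]
  9 vs larger child 54 at index 2, swap → [54, 52, 9, 32, 37]
insert 78:
  append 78 at index 5 → [54, 52, 9, 32, 37, 78]
  78 > parent 9 at index 2, swap → [54, 52, 78, 32, 37, 9]
  78 > parent 54 at index 0, swap → [78, 52, 54, 32, 37, 9]
extract-max → returns 78:
  remove root 78; move last element 9 to root → [9, 52, 54, 32, 37]
  9 vs larger child 54 at index 2, swap → [54, 52, 9, 32, 37]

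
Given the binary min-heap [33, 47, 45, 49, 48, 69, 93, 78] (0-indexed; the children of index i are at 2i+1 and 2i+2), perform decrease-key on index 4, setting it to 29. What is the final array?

[29, 33, 45, 49, 47, 69, 93, 78]

set index 4 from 48 to 29 → [33, 47, 45, 49, 29, 69, 93, 78]
29 < parent 47 at index 1, swap → [33, 29, 45, 49, 47, 69, 93, 78]
29 < parent 33 at index 0, swap → [29, 33, 45, 49, 47, 69, 93, 78]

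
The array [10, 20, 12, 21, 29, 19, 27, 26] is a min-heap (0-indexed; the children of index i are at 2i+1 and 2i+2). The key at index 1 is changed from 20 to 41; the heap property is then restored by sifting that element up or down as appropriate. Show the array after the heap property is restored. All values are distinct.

[10, 21, 12, 26, 29, 19, 27, 41]

set index 1 from 20 to 41 → [10, 41, 12, 21, 29, 19, 27, 26]
41 vs smaller child 21 at index 3, swap → [10, 21, 12, 41, 29, 19, 27, 26]
41 vs only child 26 at index 7, swap → [10, 21, 12, 26, 29, 19, 27, 41]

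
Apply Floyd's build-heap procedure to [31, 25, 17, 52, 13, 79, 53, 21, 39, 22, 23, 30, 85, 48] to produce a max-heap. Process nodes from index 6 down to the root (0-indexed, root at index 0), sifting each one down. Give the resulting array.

sift down from index 6: already satisfies heap property
sift down from index 5:
  79 vs larger child 85 at index 12, swap → [31, 25, 17, 52, 13, 85, 53, 21, 39, 22, 23, 30, 79, 48]
sift down from index 4:
  13 vs larger child 23 at index 10, swap → [31, 25, 17, 52, 23, 85, 53, 21, 39, 22, 13, 30, 79, 48]
sift down from index 3: already satisfies heap property
sift down from index 2:
  17 vs larger child 85 at index 5, swap → [31, 25, 85, 52, 23, 17, 53, 21, 39, 22, 13, 30, 79, 48]
  17 vs larger child 79 at index 12, swap → [31, 25, 85, 52, 23, 79, 53, 21, 39, 22, 13, 30, 17, 48]
sift down from index 1:
  25 vs larger child 52 at index 3, swap → [31, 52, 85, 25, 23, 79, 53, 21, 39, 22, 13, 30, 17, 48]
  25 vs larger child 39 at index 8, swap → [31, 52, 85, 39, 23, 79, 53, 21, 25, 22, 13, 30, 17, 48]
sift down from index 0:
  31 vs larger child 85 at index 2, swap → [85, 52, 31, 39, 23, 79, 53, 21, 25, 22, 13, 30, 17, 48]
  31 vs larger child 79 at index 5, swap → [85, 52, 79, 39, 23, 31, 53, 21, 25, 22, 13, 30, 17, 48]

[85, 52, 79, 39, 23, 31, 53, 21, 25, 22, 13, 30, 17, 48]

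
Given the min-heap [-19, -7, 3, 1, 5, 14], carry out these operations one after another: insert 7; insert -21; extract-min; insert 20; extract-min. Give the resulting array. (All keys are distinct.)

[-7, 1, 3, 20, 5, 14, 7]

insert 7:
  append 7 at index 6 → [-19, -7, 3, 1, 5, 14, 7] (no swap needed)
insert -21:
  append -21 at index 7 → [-19, -7, 3, 1, 5, 14, 7, -21]
  -21 < parent 1 at index 3, swap → [-19, -7, 3, -21, 5, 14, 7, 1]
  -21 < parent -7 at index 1, swap → [-19, -21, 3, -7, 5, 14, 7, 1]
  -21 < parent -19 at index 0, swap → [-21, -19, 3, -7, 5, 14, 7, 1]
extract-min → returns -21:
  remove root -21; move last element 1 to root → [1, -19, 3, -7, 5, 14, 7]
  1 vs smaller child -19 at index 1, swap → [-19, 1, 3, -7, 5, 14, 7]
  1 vs smaller child -7 at index 3, swap → [-19, -7, 3, 1, 5, 14, 7]
insert 20:
  append 20 at index 7 → [-19, -7, 3, 1, 5, 14, 7, 20] (no swap needed)
extract-min → returns -19:
  remove root -19; move last element 20 to root → [20, -7, 3, 1, 5, 14, 7]
  20 vs smaller child -7 at index 1, swap → [-7, 20, 3, 1, 5, 14, 7]
  20 vs smaller child 1 at index 3, swap → [-7, 1, 3, 20, 5, 14, 7]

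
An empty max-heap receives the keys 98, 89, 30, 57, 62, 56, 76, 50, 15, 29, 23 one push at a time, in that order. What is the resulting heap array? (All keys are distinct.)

Insert 98:
  append 98 at index 0 → [98] (no swap needed)
Insert 89:
  append 89 at index 1 → [98, 89] (no swap needed)
Insert 30:
  append 30 at index 2 → [98, 89, 30] (no swap needed)
Insert 57:
  append 57 at index 3 → [98, 89, 30, 57] (no swap needed)
Insert 62:
  append 62 at index 4 → [98, 89, 30, 57, 62] (no swap needed)
Insert 56:
  append 56 at index 5 → [98, 89, 30, 57, 62, 56]
  56 > parent 30 at index 2, swap → [98, 89, 56, 57, 62, 30]
Insert 76:
  append 76 at index 6 → [98, 89, 56, 57, 62, 30, 76]
  76 > parent 56 at index 2, swap → [98, 89, 76, 57, 62, 30, 56]
Insert 50:
  append 50 at index 7 → [98, 89, 76, 57, 62, 30, 56, 50] (no swap needed)
Insert 15:
  append 15 at index 8 → [98, 89, 76, 57, 62, 30, 56, 50, 15] (no swap needed)
Insert 29:
  append 29 at index 9 → [98, 89, 76, 57, 62, 30, 56, 50, 15, 29] (no swap needed)
Insert 23:
  append 23 at index 10 → [98, 89, 76, 57, 62, 30, 56, 50, 15, 29, 23] (no swap needed)

[98, 89, 76, 57, 62, 30, 56, 50, 15, 29, 23]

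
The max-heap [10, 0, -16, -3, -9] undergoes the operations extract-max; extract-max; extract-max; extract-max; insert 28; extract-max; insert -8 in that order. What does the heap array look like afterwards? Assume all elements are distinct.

extract-max → returns 10:
  remove root 10; move last element -9 to root → [-9, 0, -16, -3]
  -9 vs larger child 0 at index 1, swap → [0, -9, -16, -3]
  -9 vs only child -3 at index 3, swap → [0, -3, -16, -9]
extract-max → returns 0:
  remove root 0; move last element -9 to root → [-9, -3, -16]
  -9 vs larger child -3 at index 1, swap → [-3, -9, -16]
extract-max → returns -3:
  remove root -3; move last element -16 to root → [-16, -9]
  -16 vs only child -9 at index 1, swap → [-9, -16]
extract-max → returns -9:
  remove root -9; move last element -16 to root → [-16] (no swap needed)
insert 28:
  append 28 at index 1 → [-16, 28]
  28 > parent -16 at index 0, swap → [28, -16]
extract-max → returns 28:
  remove root 28; move last element -16 to root → [-16] (no swap needed)
insert -8:
  append -8 at index 1 → [-16, -8]
  -8 > parent -16 at index 0, swap → [-8, -16]

[-8, -16]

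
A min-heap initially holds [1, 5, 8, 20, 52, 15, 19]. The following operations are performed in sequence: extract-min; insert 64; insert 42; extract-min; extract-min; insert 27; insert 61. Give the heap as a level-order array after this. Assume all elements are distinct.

extract-min → returns 1:
  remove root 1; move last element 19 to root → [19, 5, 8, 20, 52, 15]
  19 vs smaller child 5 at index 1, swap → [5, 19, 8, 20, 52, 15]
insert 64:
  append 64 at index 6 → [5, 19, 8, 20, 52, 15, 64] (no swap needed)
insert 42:
  append 42 at index 7 → [5, 19, 8, 20, 52, 15, 64, 42] (no swap needed)
extract-min → returns 5:
  remove root 5; move last element 42 to root → [42, 19, 8, 20, 52, 15, 64]
  42 vs smaller child 8 at index 2, swap → [8, 19, 42, 20, 52, 15, 64]
  42 vs smaller child 15 at index 5, swap → [8, 19, 15, 20, 52, 42, 64]
extract-min → returns 8:
  remove root 8; move last element 64 to root → [64, 19, 15, 20, 52, 42]
  64 vs smaller child 15 at index 2, swap → [15, 19, 64, 20, 52, 42]
  64 vs only child 42 at index 5, swap → [15, 19, 42, 20, 52, 64]
insert 27:
  append 27 at index 6 → [15, 19, 42, 20, 52, 64, 27]
  27 < parent 42 at index 2, swap → [15, 19, 27, 20, 52, 64, 42]
insert 61:
  append 61 at index 7 → [15, 19, 27, 20, 52, 64, 42, 61] (no swap needed)

[15, 19, 27, 20, 52, 64, 42, 61]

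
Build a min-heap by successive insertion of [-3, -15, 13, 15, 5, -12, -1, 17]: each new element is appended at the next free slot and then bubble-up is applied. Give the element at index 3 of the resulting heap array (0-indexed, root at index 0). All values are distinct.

Insert -3:
  append -3 at index 0 → [-3] (no swap needed)
Insert -15:
  append -15 at index 1 → [-3, -15]
  -15 < parent -3 at index 0, swap → [-15, -3]
Insert 13:
  append 13 at index 2 → [-15, -3, 13] (no swap needed)
Insert 15:
  append 15 at index 3 → [-15, -3, 13, 15] (no swap needed)
Insert 5:
  append 5 at index 4 → [-15, -3, 13, 15, 5] (no swap needed)
Insert -12:
  append -12 at index 5 → [-15, -3, 13, 15, 5, -12]
  -12 < parent 13 at index 2, swap → [-15, -3, -12, 15, 5, 13]
Insert -1:
  append -1 at index 6 → [-15, -3, -12, 15, 5, 13, -1] (no swap needed)
Insert 17:
  append 17 at index 7 → [-15, -3, -12, 15, 5, 13, -1, 17] (no swap needed)
resulting array: [-15, -3, -12, 15, 5, 13, -1, 17]

15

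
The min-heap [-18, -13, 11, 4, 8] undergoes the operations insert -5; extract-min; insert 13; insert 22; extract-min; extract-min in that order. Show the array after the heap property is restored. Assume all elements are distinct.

[4, 8, 13, 11, 22]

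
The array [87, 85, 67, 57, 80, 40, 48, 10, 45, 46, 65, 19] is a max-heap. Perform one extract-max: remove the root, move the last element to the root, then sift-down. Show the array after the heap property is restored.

[85, 80, 67, 57, 65, 40, 48, 10, 45, 46, 19]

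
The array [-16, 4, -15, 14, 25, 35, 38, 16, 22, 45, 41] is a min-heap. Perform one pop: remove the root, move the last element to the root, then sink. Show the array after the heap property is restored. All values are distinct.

[-15, 4, 35, 14, 25, 41, 38, 16, 22, 45]

remove root -16; move last element 41 to root → [41, 4, -15, 14, 25, 35, 38, 16, 22, 45]
41 vs smaller child -15 at index 2, swap → [-15, 4, 41, 14, 25, 35, 38, 16, 22, 45]
41 vs smaller child 35 at index 5, swap → [-15, 4, 35, 14, 25, 41, 38, 16, 22, 45]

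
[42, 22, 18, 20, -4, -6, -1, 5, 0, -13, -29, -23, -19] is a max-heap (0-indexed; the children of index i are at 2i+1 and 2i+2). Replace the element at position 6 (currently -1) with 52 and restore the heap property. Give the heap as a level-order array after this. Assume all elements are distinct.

set index 6 from -1 to 52 → [42, 22, 18, 20, -4, -6, 52, 5, 0, -13, -29, -23, -19]
52 > parent 18 at index 2, swap → [42, 22, 52, 20, -4, -6, 18, 5, 0, -13, -29, -23, -19]
52 > parent 42 at index 0, swap → [52, 22, 42, 20, -4, -6, 18, 5, 0, -13, -29, -23, -19]

[52, 22, 42, 20, -4, -6, 18, 5, 0, -13, -29, -23, -19]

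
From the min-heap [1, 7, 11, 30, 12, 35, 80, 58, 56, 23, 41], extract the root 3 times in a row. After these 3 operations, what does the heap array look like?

[12, 23, 35, 30, 56, 41, 80, 58]

extract-min #1 returns 1:
  remove root 1; move last element 41 to root → [41, 7, 11, 30, 12, 35, 80, 58, 56, 23]
  41 vs smaller child 7 at index 1, swap → [7, 41, 11, 30, 12, 35, 80, 58, 56, 23]
  41 vs smaller child 12 at index 4, swap → [7, 12, 11, 30, 41, 35, 80, 58, 56, 23]
  41 vs only child 23 at index 9, swap → [7, 12, 11, 30, 23, 35, 80, 58, 56, 41]
extract-min #2 returns 7:
  remove root 7; move last element 41 to root → [41, 12, 11, 30, 23, 35, 80, 58, 56]
  41 vs smaller child 11 at index 2, swap → [11, 12, 41, 30, 23, 35, 80, 58, 56]
  41 vs smaller child 35 at index 5, swap → [11, 12, 35, 30, 23, 41, 80, 58, 56]
extract-min #3 returns 11:
  remove root 11; move last element 56 to root → [56, 12, 35, 30, 23, 41, 80, 58]
  56 vs smaller child 12 at index 1, swap → [12, 56, 35, 30, 23, 41, 80, 58]
  56 vs smaller child 23 at index 4, swap → [12, 23, 35, 30, 56, 41, 80, 58]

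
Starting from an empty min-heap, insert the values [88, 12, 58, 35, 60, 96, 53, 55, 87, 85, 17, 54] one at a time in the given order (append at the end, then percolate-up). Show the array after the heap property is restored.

[12, 17, 53, 55, 35, 54, 58, 88, 87, 85, 60, 96]

Insert 88:
  append 88 at index 0 → [88] (no swap needed)
Insert 12:
  append 12 at index 1 → [88, 12]
  12 < parent 88 at index 0, swap → [12, 88]
Insert 58:
  append 58 at index 2 → [12, 88, 58] (no swap needed)
Insert 35:
  append 35 at index 3 → [12, 88, 58, 35]
  35 < parent 88 at index 1, swap → [12, 35, 58, 88]
Insert 60:
  append 60 at index 4 → [12, 35, 58, 88, 60] (no swap needed)
Insert 96:
  append 96 at index 5 → [12, 35, 58, 88, 60, 96] (no swap needed)
Insert 53:
  append 53 at index 6 → [12, 35, 58, 88, 60, 96, 53]
  53 < parent 58 at index 2, swap → [12, 35, 53, 88, 60, 96, 58]
Insert 55:
  append 55 at index 7 → [12, 35, 53, 88, 60, 96, 58, 55]
  55 < parent 88 at index 3, swap → [12, 35, 53, 55, 60, 96, 58, 88]
Insert 87:
  append 87 at index 8 → [12, 35, 53, 55, 60, 96, 58, 88, 87] (no swap needed)
Insert 85:
  append 85 at index 9 → [12, 35, 53, 55, 60, 96, 58, 88, 87, 85] (no swap needed)
Insert 17:
  append 17 at index 10 → [12, 35, 53, 55, 60, 96, 58, 88, 87, 85, 17]
  17 < parent 60 at index 4, swap → [12, 35, 53, 55, 17, 96, 58, 88, 87, 85, 60]
  17 < parent 35 at index 1, swap → [12, 17, 53, 55, 35, 96, 58, 88, 87, 85, 60]
Insert 54:
  append 54 at index 11 → [12, 17, 53, 55, 35, 96, 58, 88, 87, 85, 60, 54]
  54 < parent 96 at index 5, swap → [12, 17, 53, 55, 35, 54, 58, 88, 87, 85, 60, 96]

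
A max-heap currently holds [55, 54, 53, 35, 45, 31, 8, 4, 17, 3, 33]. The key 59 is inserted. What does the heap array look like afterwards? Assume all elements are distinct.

[59, 54, 55, 35, 45, 53, 8, 4, 17, 3, 33, 31]

append 59 at index 11 → [55, 54, 53, 35, 45, 31, 8, 4, 17, 3, 33, 59]
59 > parent 31 at index 5, swap → [55, 54, 53, 35, 45, 59, 8, 4, 17, 3, 33, 31]
59 > parent 53 at index 2, swap → [55, 54, 59, 35, 45, 53, 8, 4, 17, 3, 33, 31]
59 > parent 55 at index 0, swap → [59, 54, 55, 35, 45, 53, 8, 4, 17, 3, 33, 31]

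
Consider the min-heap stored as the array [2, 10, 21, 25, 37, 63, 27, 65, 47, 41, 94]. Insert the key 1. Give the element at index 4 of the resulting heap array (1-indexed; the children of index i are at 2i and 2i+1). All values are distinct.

append 1 at index 12 → [2, 10, 21, 25, 37, 63, 27, 65, 47, 41, 94, 1]
1 < parent 63 at index 6, swap → [2, 10, 21, 25, 37, 1, 27, 65, 47, 41, 94, 63]
1 < parent 21 at index 3, swap → [2, 10, 1, 25, 37, 21, 27, 65, 47, 41, 94, 63]
1 < parent 2 at index 1, swap → [1, 10, 2, 25, 37, 21, 27, 65, 47, 41, 94, 63]
resulting array: [1, 10, 2, 25, 37, 21, 27, 65, 47, 41, 94, 63]

25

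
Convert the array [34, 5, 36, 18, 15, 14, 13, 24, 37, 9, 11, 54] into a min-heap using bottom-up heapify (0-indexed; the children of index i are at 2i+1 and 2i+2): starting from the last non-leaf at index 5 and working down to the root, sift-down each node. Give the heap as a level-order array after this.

sift down from index 5: already satisfies heap property
sift down from index 4:
  15 vs smaller child 9 at index 9, swap → [34, 5, 36, 18, 9, 14, 13, 24, 37, 15, 11, 54]
sift down from index 3: already satisfies heap property
sift down from index 2:
  36 vs smaller child 13 at index 6, swap → [34, 5, 13, 18, 9, 14, 36, 24, 37, 15, 11, 54]
sift down from index 1: already satisfies heap property
sift down from index 0:
  34 vs smaller child 5 at index 1, swap → [5, 34, 13, 18, 9, 14, 36, 24, 37, 15, 11, 54]
  34 vs smaller child 9 at index 4, swap → [5, 9, 13, 18, 34, 14, 36, 24, 37, 15, 11, 54]
  34 vs smaller child 11 at index 10, swap → [5, 9, 13, 18, 11, 14, 36, 24, 37, 15, 34, 54]

[5, 9, 13, 18, 11, 14, 36, 24, 37, 15, 34, 54]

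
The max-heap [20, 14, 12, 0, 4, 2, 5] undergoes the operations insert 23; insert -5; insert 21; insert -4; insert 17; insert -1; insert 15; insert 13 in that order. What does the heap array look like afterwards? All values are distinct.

[23, 21, 17, 14, 20, 12, 15, 0, -5, 4, -4, 2, -1, 5, 13]

insert 23:
  append 23 at index 7 → [20, 14, 12, 0, 4, 2, 5, 23]
  23 > parent 0 at index 3, swap → [20, 14, 12, 23, 4, 2, 5, 0]
  23 > parent 14 at index 1, swap → [20, 23, 12, 14, 4, 2, 5, 0]
  23 > parent 20 at index 0, swap → [23, 20, 12, 14, 4, 2, 5, 0]
insert -5:
  append -5 at index 8 → [23, 20, 12, 14, 4, 2, 5, 0, -5] (no swap needed)
insert 21:
  append 21 at index 9 → [23, 20, 12, 14, 4, 2, 5, 0, -5, 21]
  21 > parent 4 at index 4, swap → [23, 20, 12, 14, 21, 2, 5, 0, -5, 4]
  21 > parent 20 at index 1, swap → [23, 21, 12, 14, 20, 2, 5, 0, -5, 4]
insert -4:
  append -4 at index 10 → [23, 21, 12, 14, 20, 2, 5, 0, -5, 4, -4] (no swap needed)
insert 17:
  append 17 at index 11 → [23, 21, 12, 14, 20, 2, 5, 0, -5, 4, -4, 17]
  17 > parent 2 at index 5, swap → [23, 21, 12, 14, 20, 17, 5, 0, -5, 4, -4, 2]
  17 > parent 12 at index 2, swap → [23, 21, 17, 14, 20, 12, 5, 0, -5, 4, -4, 2]
insert -1:
  append -1 at index 12 → [23, 21, 17, 14, 20, 12, 5, 0, -5, 4, -4, 2, -1] (no swap needed)
insert 15:
  append 15 at index 13 → [23, 21, 17, 14, 20, 12, 5, 0, -5, 4, -4, 2, -1, 15]
  15 > parent 5 at index 6, swap → [23, 21, 17, 14, 20, 12, 15, 0, -5, 4, -4, 2, -1, 5]
insert 13:
  append 13 at index 14 → [23, 21, 17, 14, 20, 12, 15, 0, -5, 4, -4, 2, -1, 5, 13] (no swap needed)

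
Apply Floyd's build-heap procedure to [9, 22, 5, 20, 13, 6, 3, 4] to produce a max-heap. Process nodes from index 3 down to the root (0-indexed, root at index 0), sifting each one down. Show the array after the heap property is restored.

sift down from index 3: already satisfies heap property
sift down from index 2:
  5 vs larger child 6 at index 5, swap → [9, 22, 6, 20, 13, 5, 3, 4]
sift down from index 1: already satisfies heap property
sift down from index 0:
  9 vs larger child 22 at index 1, swap → [22, 9, 6, 20, 13, 5, 3, 4]
  9 vs larger child 20 at index 3, swap → [22, 20, 6, 9, 13, 5, 3, 4]

[22, 20, 6, 9, 13, 5, 3, 4]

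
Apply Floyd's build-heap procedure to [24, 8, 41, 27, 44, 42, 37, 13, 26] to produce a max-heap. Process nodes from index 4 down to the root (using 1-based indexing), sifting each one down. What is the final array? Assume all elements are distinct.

[44, 27, 42, 26, 8, 41, 37, 13, 24]

sift down from index 4: already satisfies heap property
sift down from index 3:
  41 vs larger child 42 at index 6, swap → [24, 8, 42, 27, 44, 41, 37, 13, 26]
sift down from index 2:
  8 vs larger child 44 at index 5, swap → [24, 44, 42, 27, 8, 41, 37, 13, 26]
sift down from index 1:
  24 vs larger child 44 at index 2, swap → [44, 24, 42, 27, 8, 41, 37, 13, 26]
  24 vs larger child 27 at index 4, swap → [44, 27, 42, 24, 8, 41, 37, 13, 26]
  24 vs larger child 26 at index 9, swap → [44, 27, 42, 26, 8, 41, 37, 13, 24]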